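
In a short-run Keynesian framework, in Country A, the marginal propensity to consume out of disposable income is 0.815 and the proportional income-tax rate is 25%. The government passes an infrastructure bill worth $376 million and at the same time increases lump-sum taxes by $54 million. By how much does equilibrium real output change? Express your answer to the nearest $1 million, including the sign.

Expenditure multiplier = 1/(1 − c(1−t)) = 1/(1 − 0.815×0.75) = 1/0.38875 ≈ 2.572.
ΔG contributes k·ΔG = (+$376 million) / 0.38875 ≈ +$967.2 million.
ΔT of +$54 million changes first-round spending by −c·ΔT = −$44.01 million, contributing k·(−c·ΔT) = (−$44.01 million) / 0.38875 ≈ −$113.2 million.
Net ΔY = k(ΔG − c·ΔT) = (+$331.99 million) / 0.38875 ≈ +$854 million.

+$854 million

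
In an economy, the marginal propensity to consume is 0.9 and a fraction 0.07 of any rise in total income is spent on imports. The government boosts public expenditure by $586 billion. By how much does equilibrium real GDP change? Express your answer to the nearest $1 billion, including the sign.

Spending multiplier = 1/(1 − c + m) = 1/(1 − 0.9 + 0.07) = 1/0.17 ≈ 5.882.
ΔY = k × ΔG = (+$586 billion) / 0.17 ≈ +$3,447 billion.

+$3,447 billion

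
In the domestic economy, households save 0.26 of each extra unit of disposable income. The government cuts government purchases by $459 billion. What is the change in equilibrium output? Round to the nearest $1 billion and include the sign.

MPC = 1 − MPS = 1 − 0.26 = 0.74.
Expenditure multiplier = 1/(1 − MPC) = 1/(1 − 0.74) = 1/0.26 ≈ 3.846.
ΔY = k × ΔG = (−$459 billion) / 0.26 ≈ −$1,765 billion.

−$1,765 billion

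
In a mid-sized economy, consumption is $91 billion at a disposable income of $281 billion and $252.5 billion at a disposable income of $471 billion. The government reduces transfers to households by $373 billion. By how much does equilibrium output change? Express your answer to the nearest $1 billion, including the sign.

−$2,114 billion

MPC = ΔC/ΔYd = (252.5 − 91)/(471 − 281) = 161.5/190 = 0.85.
The transfer change shifts disposable income by −$373 billion, so first-round consumption changes by c·ΔTR = 0.85 × (−$373 billion) = −$317.05 billion.
Expenditure multiplier = 1/(1 − MPC) = 1/(1 − 0.85) = 1/0.15 ≈ 6.667.
The transfer multiplier is c × k ≈ 5.667, so ΔY = k × (c·ΔTR) = (−$317.05 billion) / 0.15 ≈ −$2,114 billion.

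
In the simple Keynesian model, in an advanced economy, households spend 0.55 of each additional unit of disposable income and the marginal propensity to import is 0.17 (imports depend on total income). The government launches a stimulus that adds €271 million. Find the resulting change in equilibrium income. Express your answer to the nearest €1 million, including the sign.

Expenditure multiplier = 1/(1 − c + m) = 1/(1 − 0.55 + 0.17) = 1/0.62 ≈ 1.613.
ΔY = k × ΔG = (+€271 million) / 0.62 ≈ +€437 million.

+€437 million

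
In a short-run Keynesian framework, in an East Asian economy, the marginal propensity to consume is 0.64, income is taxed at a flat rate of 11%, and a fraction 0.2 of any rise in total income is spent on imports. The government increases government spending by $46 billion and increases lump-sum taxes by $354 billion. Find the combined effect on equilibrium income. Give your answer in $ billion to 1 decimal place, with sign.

Expenditure multiplier = 1/(1 − c(1−t) + m) = 1/(1 − 0.64×0.89 + 0.2) = 1/0.6304 ≈ 1.586.
ΔG contributes k·ΔG = (+$46 billion) / 0.6304 ≈ +$73 billion.
ΔT of +$354 billion changes first-round spending by −c·ΔT = −$226.56 billion, contributing k·(−c·ΔT) = (−$226.56 billion) / 0.6304 ≈ −$359.4 billion.
Net ΔY = k(ΔG − c·ΔT) = (−$180.56 billion) / 0.6304 ≈ −$286.4 billion.

−$286.4 billion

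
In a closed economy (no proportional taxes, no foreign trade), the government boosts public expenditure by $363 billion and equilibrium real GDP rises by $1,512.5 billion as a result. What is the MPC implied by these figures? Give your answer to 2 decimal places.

Implied spending multiplier k = ΔY/ΔG = 1,512.5/363 ≈ 4.1667.
Since k = 1/(1 − MPC), MPC = 1 − 1/k = 1 − ΔG/ΔY = 1 − 363/1,512.5 = 0.76.

0.76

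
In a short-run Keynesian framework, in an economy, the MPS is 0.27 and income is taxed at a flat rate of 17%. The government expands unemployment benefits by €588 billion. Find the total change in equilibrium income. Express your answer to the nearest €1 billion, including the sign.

+€1,089 billion

MPC = 1 − MPS = 1 − 0.27 = 0.73.
The transfer change shifts disposable income by +€588 billion, so first-round consumption changes by c·ΔTR = 0.73 × (+€588 billion) = +€429.24 billion.
Expenditure multiplier = 1/(1 − c(1−t)) = 1/(1 − 0.73×0.83) = 1/0.3941 ≈ 2.537.
The transfer multiplier is c × k ≈ 1.852, so ΔY = k × (c·ΔTR) = (+€429.24 billion) / 0.3941 ≈ +€1,089 billion.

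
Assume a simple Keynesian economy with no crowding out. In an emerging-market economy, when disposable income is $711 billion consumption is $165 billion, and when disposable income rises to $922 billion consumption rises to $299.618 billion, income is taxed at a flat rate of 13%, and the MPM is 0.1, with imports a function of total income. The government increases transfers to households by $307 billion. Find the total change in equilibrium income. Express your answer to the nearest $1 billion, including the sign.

MPC = ΔC/ΔYd = (299.618 − 165)/(922 − 711) = 134.618/211 = 0.638.
The transfer change shifts disposable income by +$307 billion, so first-round consumption changes by c·ΔTR = 0.638 × (+$307 billion) = +$195.866 billion.
Expenditure multiplier = 1/(1 − c(1−t) + m) = 1/(1 − 0.638×0.87 + 0.1) = 1/0.54494 ≈ 1.835.
The transfer multiplier is c × k ≈ 1.171, so ΔY = k × (c·ΔTR) = (+$195.866 billion) / 0.54494 ≈ +$359 billion.

+$359 billion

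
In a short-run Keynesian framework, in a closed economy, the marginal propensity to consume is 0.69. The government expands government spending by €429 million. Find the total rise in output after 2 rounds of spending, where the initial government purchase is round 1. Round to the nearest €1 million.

Round 1 adds ΔG = €429 million; each later round is MPC = 0.69 times the previous.
After 2 rounds: 429 + 296.01 = ΔG·(1 − c^2)/(1 − c) = 429 × (1 − 0.4761)/0.31 ≈ €725 million.

€725 million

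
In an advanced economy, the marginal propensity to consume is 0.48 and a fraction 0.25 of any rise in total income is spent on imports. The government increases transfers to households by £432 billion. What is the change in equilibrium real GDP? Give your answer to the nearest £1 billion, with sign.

+£269 billion

The transfer change shifts disposable income by +£432 billion, so first-round consumption changes by c·ΔTR = 0.48 × (+£432 billion) = +£207.36 billion.
Expenditure multiplier = 1/(1 − c + m) = 1/(1 − 0.48 + 0.25) = 1/0.77 ≈ 1.299.
The transfer multiplier is c × k ≈ 0.623, so ΔY = k × (c·ΔTR) = (+£207.36 billion) / 0.77 ≈ +£269 billion.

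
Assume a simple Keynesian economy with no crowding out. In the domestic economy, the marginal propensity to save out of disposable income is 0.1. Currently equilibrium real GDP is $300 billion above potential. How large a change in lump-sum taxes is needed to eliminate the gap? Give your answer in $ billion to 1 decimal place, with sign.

+$33.3 billion

MPC = 1 − MPS = 1 − 0.1 = 0.9.
Spending multiplier = 1/(1 − MPC) = 1/(1 − 0.9) = 1/0.1 = 10.
Tax multiplier = −c·k = −0.9/0.1 = −9. Need ΔY = −$300 billion, so ΔT = ΔY/(−c·k) = −(−$300 billion) × 0.1 / 0.9 ≈ +$33.3 billion.
The government should raise lump-sum taxes by $33.3 billion.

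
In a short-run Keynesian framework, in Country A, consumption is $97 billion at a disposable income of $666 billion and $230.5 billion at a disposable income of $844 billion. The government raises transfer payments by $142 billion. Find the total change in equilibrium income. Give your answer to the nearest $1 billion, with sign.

MPC = ΔC/ΔYd = (230.5 − 97)/(844 − 666) = 133.5/178 = 0.75.
The transfer change shifts disposable income by +$142 billion, so first-round consumption changes by c·ΔTR = 0.75 × (+$142 billion) = +$106.5 billion.
Expenditure multiplier = 1/(1 − MPC) = 1/(1 − 0.75) = 1/0.25 = 4.
The transfer multiplier is c × k = 3, so ΔY = k × (c·ΔTR) = (+$106.5 billion) / 0.25 = +$426 billion.

+$426 billion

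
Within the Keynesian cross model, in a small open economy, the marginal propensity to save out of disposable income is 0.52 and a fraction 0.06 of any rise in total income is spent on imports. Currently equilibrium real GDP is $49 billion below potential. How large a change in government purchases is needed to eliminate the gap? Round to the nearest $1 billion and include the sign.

MPC = 1 − MPS = 1 − 0.52 = 0.48.
Spending multiplier = 1/(1 − c + m) = 1/(1 − 0.48 + 0.06) = 1/0.58 ≈ 1.724.
Need ΔY = +$49 billion, so ΔG = ΔY/k = (+$49 billion) × 0.58 ≈ +$28 billion.
The government should increase government purchases by $28 billion.

+$28 billion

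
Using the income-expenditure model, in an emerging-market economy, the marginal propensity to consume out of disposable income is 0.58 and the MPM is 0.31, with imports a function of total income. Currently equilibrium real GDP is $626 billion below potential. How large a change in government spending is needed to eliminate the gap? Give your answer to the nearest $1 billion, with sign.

Spending multiplier = 1/(1 − c + m) = 1/(1 − 0.58 + 0.31) = 1/0.73 ≈ 1.37.
Need ΔY = +$626 billion, so ΔG = ΔY/k = (+$626 billion) × 0.73 ≈ +$457 billion.
The government should increase government spending by $457 billion.

+$457 billion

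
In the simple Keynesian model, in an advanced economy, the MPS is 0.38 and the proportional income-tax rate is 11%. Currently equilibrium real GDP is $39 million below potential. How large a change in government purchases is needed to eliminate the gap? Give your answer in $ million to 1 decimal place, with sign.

MPC = 1 − MPS = 1 − 0.38 = 0.62.
Spending multiplier = 1/(1 − c(1−t)) = 1/(1 − 0.62×0.89) = 1/0.4482 ≈ 2.231.
Need ΔY = +$39 million, so ΔG = ΔY/k = (+$39 million) × 0.4482 ≈ +$17.5 million.
The government should increase government purchases by $17.5 million.

+$17.5 million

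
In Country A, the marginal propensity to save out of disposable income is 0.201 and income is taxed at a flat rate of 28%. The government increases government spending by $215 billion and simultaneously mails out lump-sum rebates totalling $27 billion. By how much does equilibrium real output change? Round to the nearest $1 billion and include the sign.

+$557 billion

MPC = 1 − MPS = 1 − 0.201 = 0.799.
Expenditure multiplier = 1/(1 − c(1−t)) = 1/(1 − 0.799×0.72) = 1/0.42472 ≈ 2.354.
ΔG contributes k·ΔG = (+$215 billion) / 0.42472 ≈ +$506.2 billion.
ΔT of −$27 billion changes first-round spending by −c·ΔT = +$21.573 billion, contributing k·(−c·ΔT) = (+$21.573 billion) / 0.42472 ≈ +$50.8 billion.
Net ΔY = k(ΔG − c·ΔT) = (+$236.573 billion) / 0.42472 ≈ +$557 billion.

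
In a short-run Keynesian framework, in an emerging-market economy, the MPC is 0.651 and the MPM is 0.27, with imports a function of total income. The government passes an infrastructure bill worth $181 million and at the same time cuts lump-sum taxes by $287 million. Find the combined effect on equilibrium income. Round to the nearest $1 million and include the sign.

Expenditure multiplier = 1/(1 − c + m) = 1/(1 − 0.651 + 0.27) = 1/0.619 ≈ 1.616.
ΔG contributes k·ΔG = (+$181 million) / 0.619 ≈ +$292.4 million.
ΔT of −$287 million changes first-round spending by −c·ΔT = +$186.837 million, contributing k·(−c·ΔT) = (+$186.837 million) / 0.619 ≈ +$301.8 million.
Net ΔY = k(ΔG − c·ΔT) = (+$367.837 million) / 0.619 ≈ +$594 million.

+$594 million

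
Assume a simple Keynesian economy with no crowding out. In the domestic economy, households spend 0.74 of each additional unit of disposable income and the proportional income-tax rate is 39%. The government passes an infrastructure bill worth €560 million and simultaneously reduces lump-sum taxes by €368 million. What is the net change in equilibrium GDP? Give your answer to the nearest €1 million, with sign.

+€1,517 million

Expenditure multiplier = 1/(1 − c(1−t)) = 1/(1 − 0.74×0.61) = 1/0.5486 ≈ 1.823.
ΔG contributes k·ΔG = (+€560 million) / 0.5486 ≈ +€1,020.8 million.
ΔT of −€368 million changes first-round spending by −c·ΔT = +€272.32 million, contributing k·(−c·ΔT) = (+€272.32 million) / 0.5486 ≈ +€496.4 million.
Net ΔY = k(ΔG − c·ΔT) = (+€832.32 million) / 0.5486 ≈ +€1,517 million.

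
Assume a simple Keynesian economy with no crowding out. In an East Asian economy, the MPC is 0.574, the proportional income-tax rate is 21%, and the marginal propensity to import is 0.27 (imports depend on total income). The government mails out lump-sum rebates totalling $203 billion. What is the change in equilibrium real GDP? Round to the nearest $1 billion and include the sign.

+$143 billion

A lump-sum tax change of −$203 billion shifts disposable income by +$203 billion; first-round consumption changes by −c × ΔT = −0.574 × (−$203 billion) = +$116.522 billion.
Expenditure multiplier = 1/(1 − c(1−t) + m) = 1/(1 − 0.574×0.79 + 0.27) = 1/0.81654 ≈ 1.225.
The tax multiplier is −c × k ≈ −0.703, so ΔY = k × (−c·ΔT) = (+$116.522 billion) / 0.81654 ≈ +$143 billion.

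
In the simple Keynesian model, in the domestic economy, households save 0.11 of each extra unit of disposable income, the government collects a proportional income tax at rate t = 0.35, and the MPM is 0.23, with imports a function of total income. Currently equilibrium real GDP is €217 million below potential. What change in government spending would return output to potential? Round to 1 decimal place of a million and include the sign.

MPC = 1 − MPS = 1 − 0.11 = 0.89.
Spending multiplier = 1/(1 − c(1−t) + m) = 1/(1 − 0.89×0.65 + 0.23) = 1/0.6515 ≈ 1.535.
Need ΔY = +€217 million, so ΔG = ΔY/k = (+€217 million) × 0.6515 ≈ +€141.4 million.
The government should increase government spending by €141.4 million.

+€141.4 million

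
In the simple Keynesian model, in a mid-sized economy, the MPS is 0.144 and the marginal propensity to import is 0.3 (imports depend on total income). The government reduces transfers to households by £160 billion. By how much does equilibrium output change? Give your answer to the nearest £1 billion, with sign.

MPC = 1 − MPS = 1 − 0.144 = 0.856.
The transfer change shifts disposable income by −£160 billion, so first-round consumption changes by c·ΔTR = 0.856 × (−£160 billion) = −£136.96 billion.
Expenditure multiplier = 1/(1 − c + m) = 1/(1 − 0.856 + 0.3) = 1/0.444 ≈ 2.252.
The transfer multiplier is c × k ≈ 1.928, so ΔY = k × (c·ΔTR) = (−£136.96 billion) / 0.444 ≈ −£308 billion.

−£308 billion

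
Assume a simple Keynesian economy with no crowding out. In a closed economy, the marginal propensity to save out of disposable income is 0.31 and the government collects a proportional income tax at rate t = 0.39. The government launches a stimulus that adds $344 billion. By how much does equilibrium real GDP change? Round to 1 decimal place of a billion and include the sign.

MPC = 1 − MPS = 1 − 0.31 = 0.69.
Expenditure multiplier = 1/(1 − c(1−t)) = 1/(1 − 0.69×0.61) = 1/0.5791 ≈ 1.727.
ΔY = k × ΔG = (+$344 billion) / 0.5791 ≈ +$594 billion.

+$594.0 billion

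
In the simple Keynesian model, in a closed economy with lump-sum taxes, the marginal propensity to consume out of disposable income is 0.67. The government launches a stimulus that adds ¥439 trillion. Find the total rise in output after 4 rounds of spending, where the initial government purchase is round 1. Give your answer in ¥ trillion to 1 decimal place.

¥1,062.2 trillion

Round 1 adds ΔG = ¥439 trillion; each later round is MPC = 0.67 times the previous.
After 4 rounds: 439 + 294.13 + 197.0671 + 132.034957 = ΔG·(1 − c^4)/(1 − c) = 439 × (1 − 0.20151121)/0.33 ≈ ¥1,062.2 trillion.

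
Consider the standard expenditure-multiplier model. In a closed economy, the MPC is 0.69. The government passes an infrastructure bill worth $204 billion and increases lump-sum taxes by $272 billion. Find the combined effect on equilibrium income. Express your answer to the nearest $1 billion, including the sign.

+$53 billion

Expenditure multiplier = 1/(1 − MPC) = 1/(1 − 0.69) = 1/0.31 ≈ 3.226.
ΔG contributes k·ΔG = (+$204 billion) / 0.31 ≈ +$658.1 billion.
ΔT of +$272 billion changes first-round spending by −c·ΔT = −$187.68 billion, contributing k·(−c·ΔT) = (−$187.68 billion) / 0.31 ≈ −$605.4 billion.
Net ΔY = k(ΔG − c·ΔT) = (+$16.32 billion) / 0.31 ≈ +$53 billion.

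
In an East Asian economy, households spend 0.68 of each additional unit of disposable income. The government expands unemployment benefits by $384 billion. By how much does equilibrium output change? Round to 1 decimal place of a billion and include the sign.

+$816.0 billion

The transfer change shifts disposable income by +$384 billion, so first-round consumption changes by c·ΔTR = 0.68 × (+$384 billion) = +$261.12 billion.
Expenditure multiplier = 1/(1 − MPC) = 1/(1 − 0.68) = 1/0.32 = 3.125.
The transfer multiplier is c × k = 2.125, so ΔY = k × (c·ΔTR) = (+$261.12 billion) / 0.32 = +$816 billion.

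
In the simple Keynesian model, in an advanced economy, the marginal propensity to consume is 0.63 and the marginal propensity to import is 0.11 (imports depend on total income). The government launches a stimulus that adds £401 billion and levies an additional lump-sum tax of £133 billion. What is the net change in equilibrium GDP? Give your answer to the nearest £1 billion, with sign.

Expenditure multiplier = 1/(1 − c + m) = 1/(1 − 0.63 + 0.11) = 1/0.48 ≈ 2.083.
ΔG contributes k·ΔG = (+£401 billion) / 0.48 ≈ +£835.4 billion.
ΔT of +£133 billion changes first-round spending by −c·ΔT = −£83.79 billion, contributing k·(−c·ΔT) = (−£83.79 billion) / 0.48 ≈ −£174.6 billion.
Net ΔY = k(ΔG − c·ΔT) = (+£317.21 billion) / 0.48 ≈ +£661 billion.

+£661 billion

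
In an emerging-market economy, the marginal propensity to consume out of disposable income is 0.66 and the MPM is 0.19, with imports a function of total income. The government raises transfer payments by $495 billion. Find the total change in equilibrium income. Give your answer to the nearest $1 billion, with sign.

The transfer change shifts disposable income by +$495 billion, so first-round consumption changes by c·ΔTR = 0.66 × (+$495 billion) = +$326.7 billion.
Expenditure multiplier = 1/(1 − c + m) = 1/(1 − 0.66 + 0.19) = 1/0.53 ≈ 1.887.
The transfer multiplier is c × k ≈ 1.245, so ΔY = k × (c·ΔTR) = (+$326.7 billion) / 0.53 ≈ +$616 billion.

+$616 billion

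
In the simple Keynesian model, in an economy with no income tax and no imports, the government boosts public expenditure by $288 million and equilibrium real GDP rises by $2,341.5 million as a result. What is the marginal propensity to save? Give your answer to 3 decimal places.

0.123

Implied spending multiplier k = ΔY/ΔG = 2,341.5/288 ≈ 8.1302.
Since k = 1/(1 − MPC), MPC = 1 − 1/k = 1 − ΔG/ΔY = 1 − 288/2,341.5 ≈ 0.877.
MPS = 1 − MPC = 0.123.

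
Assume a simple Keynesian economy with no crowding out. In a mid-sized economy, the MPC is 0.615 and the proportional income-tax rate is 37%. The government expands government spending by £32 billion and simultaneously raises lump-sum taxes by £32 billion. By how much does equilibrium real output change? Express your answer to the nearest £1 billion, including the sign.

Expenditure multiplier = 1/(1 − c(1−t)) = 1/(1 − 0.615×0.63) = 1/0.61255 ≈ 1.633.
ΔG contributes k·ΔG = (+£32 billion) / 0.61255 ≈ +£52.2 billion.
ΔT of +£32 billion changes first-round spending by −c·ΔT = −£19.68 billion, contributing k·(−c·ΔT) = (−£19.68 billion) / 0.61255 ≈ −£32.1 billion.
Net ΔY = k(ΔG − c·ΔT) = (+£12.32 billion) / 0.61255 ≈ +£20 billion.

+£20 billion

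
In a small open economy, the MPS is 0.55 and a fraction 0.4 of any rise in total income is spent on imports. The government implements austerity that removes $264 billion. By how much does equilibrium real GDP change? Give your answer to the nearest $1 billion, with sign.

MPC = 1 − MPS = 1 − 0.55 = 0.45.
Government-spending multiplier = 1/(1 − c + m) = 1/(1 − 0.45 + 0.4) = 1/0.95 ≈ 1.053.
ΔY = k × ΔG = (−$264 billion) / 0.95 ≈ −$278 billion.

−$278 billion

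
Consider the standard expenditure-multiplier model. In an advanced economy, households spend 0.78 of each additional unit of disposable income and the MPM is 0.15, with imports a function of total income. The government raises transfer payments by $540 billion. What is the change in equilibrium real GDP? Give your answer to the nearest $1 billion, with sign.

+$1,138 billion

The transfer change shifts disposable income by +$540 billion, so first-round consumption changes by c·ΔTR = 0.78 × (+$540 billion) = +$421.2 billion.
Expenditure multiplier = 1/(1 − c + m) = 1/(1 − 0.78 + 0.15) = 1/0.37 ≈ 2.703.
The transfer multiplier is c × k ≈ 2.108, so ΔY = k × (c·ΔTR) = (+$421.2 billion) / 0.37 ≈ +$1,138 billion.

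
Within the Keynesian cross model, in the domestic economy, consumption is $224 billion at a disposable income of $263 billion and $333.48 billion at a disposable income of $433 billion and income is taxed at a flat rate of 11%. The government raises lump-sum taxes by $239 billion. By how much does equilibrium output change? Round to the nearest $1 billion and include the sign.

MPC = ΔC/ΔYd = (333.48 − 224)/(433 − 263) = 109.48/170 = 0.644.
A lump-sum tax change of +$239 billion shifts disposable income by −$239 billion; first-round consumption changes by −c × ΔT = −0.644 × (+$239 billion) = −$153.916 billion.
Expenditure multiplier = 1/(1 − c(1−t)) = 1/(1 − 0.644×0.89) = 1/0.42684 ≈ 2.343.
The tax multiplier is −c × k ≈ −1.509, so ΔY = k × (−c·ΔT) = (−$153.916 billion) / 0.42684 ≈ −$361 billion.

−$361 billion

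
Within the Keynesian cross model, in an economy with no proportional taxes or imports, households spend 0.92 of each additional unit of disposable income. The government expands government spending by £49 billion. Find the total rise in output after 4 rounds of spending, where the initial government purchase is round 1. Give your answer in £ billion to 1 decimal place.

£173.7 billion

Round 1 adds ΔG = £49 billion; each later round is MPC = 0.92 times the previous.
After 4 rounds: 49 + 45.08 + 41.4736 + 38.155712 = ΔG·(1 − c^4)/(1 − c) = 49 × (1 − 0.71639296)/0.08 ≈ £173.7 billion.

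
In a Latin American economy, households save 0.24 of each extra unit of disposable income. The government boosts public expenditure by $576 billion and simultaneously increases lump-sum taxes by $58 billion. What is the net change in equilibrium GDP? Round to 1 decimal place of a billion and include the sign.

+$2,216.3 billion

MPC = 1 − MPS = 1 − 0.24 = 0.76.
Expenditure multiplier = 1/(1 − MPC) = 1/(1 − 0.76) = 1/0.24 ≈ 4.167.
ΔG contributes k·ΔG = (+$576 billion) / 0.24 = +$2,400 billion.
ΔT of +$58 billion changes first-round spending by −c·ΔT = −$44.08 billion, contributing k·(−c·ΔT) = (−$44.08 billion) / 0.24 ≈ −$183.7 billion.
Net ΔY = k(ΔG − c·ΔT) = (+$531.92 billion) / 0.24 ≈ +$2,216.3 billion.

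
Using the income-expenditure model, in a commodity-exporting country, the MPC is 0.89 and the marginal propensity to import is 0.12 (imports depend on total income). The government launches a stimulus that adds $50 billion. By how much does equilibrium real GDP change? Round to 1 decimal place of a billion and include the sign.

Government-spending multiplier = 1/(1 − c + m) = 1/(1 − 0.89 + 0.12) = 1/0.23 ≈ 4.348.
ΔY = k × ΔG = (+$50 billion) / 0.23 ≈ +$217.4 billion.

+$217.4 billion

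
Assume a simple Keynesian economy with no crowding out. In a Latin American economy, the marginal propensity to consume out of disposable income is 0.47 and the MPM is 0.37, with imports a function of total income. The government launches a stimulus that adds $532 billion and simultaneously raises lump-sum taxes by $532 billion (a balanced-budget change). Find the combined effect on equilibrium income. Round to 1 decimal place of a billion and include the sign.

+$313.3 billion

Expenditure multiplier = 1/(1 − c + m) = 1/(1 − 0.47 + 0.37) = 1/0.9 ≈ 1.111.
ΔG contributes k·ΔG = (+$532 billion) / 0.9 ≈ +$591.1 billion.
ΔT of +$532 billion changes first-round spending by −c·ΔT = −$250.04 billion, contributing k·(−c·ΔT) = (−$250.04 billion) / 0.9 ≈ −$277.8 billion.
Net ΔY = k(ΔG − c·ΔT) = (+$281.96 billion) / 0.9 ≈ +$313.3 billion.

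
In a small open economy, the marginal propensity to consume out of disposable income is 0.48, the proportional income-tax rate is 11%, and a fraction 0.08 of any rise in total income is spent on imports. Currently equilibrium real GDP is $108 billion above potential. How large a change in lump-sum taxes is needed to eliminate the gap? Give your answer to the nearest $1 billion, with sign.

+$147 billion

Spending multiplier = 1/(1 − c(1−t) + m) = 1/(1 − 0.48×0.89 + 0.08) = 1/0.6528 ≈ 1.532.
Tax multiplier = −c·k = −0.48/0.6528 ≈ −0.735. Need ΔY = −$108 billion, so ΔT = ΔY/(−c·k) = −(−$108 billion) × 0.6528 / 0.48 ≈ +$147 billion.
The government should raise lump-sum taxes by $147 billion.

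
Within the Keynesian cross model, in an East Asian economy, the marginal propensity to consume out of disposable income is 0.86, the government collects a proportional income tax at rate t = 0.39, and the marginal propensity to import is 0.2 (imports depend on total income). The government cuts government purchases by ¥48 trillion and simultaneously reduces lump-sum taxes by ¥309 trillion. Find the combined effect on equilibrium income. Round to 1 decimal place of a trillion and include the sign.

+¥322.4 trillion

Expenditure multiplier = 1/(1 − c(1−t) + m) = 1/(1 − 0.86×0.61 + 0.2) = 1/0.6754 ≈ 1.481.
ΔG contributes k·ΔG = (−¥48 trillion) / 0.6754 ≈ −¥71.1 trillion.
ΔT of −¥309 trillion changes first-round spending by −c·ΔT = +¥265.74 trillion, contributing k·(−c·ΔT) = (+¥265.74 trillion) / 0.6754 ≈ +¥393.5 trillion.
Net ΔY = k(ΔG − c·ΔT) = (+¥217.74 trillion) / 0.6754 ≈ +¥322.4 trillion.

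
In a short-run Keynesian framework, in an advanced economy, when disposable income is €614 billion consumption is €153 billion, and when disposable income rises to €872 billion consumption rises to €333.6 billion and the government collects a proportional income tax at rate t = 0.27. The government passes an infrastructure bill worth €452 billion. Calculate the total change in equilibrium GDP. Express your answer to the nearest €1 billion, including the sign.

MPC = ΔC/ΔYd = (333.6 − 153)/(872 − 614) = 180.6/258 = 0.7.
Expenditure multiplier = 1/(1 − c(1−t)) = 1/(1 − 0.7×0.73) = 1/0.489 ≈ 2.045.
ΔY = k × ΔG = (+€452 billion) / 0.489 ≈ +€924 billion.

+€924 billion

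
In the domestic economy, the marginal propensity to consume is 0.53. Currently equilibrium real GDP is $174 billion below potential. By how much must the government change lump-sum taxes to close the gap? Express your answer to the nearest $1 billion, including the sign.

−$154 billion

Spending multiplier = 1/(1 − MPC) = 1/(1 − 0.53) = 1/0.47 ≈ 2.128.
Tax multiplier = −c·k = −0.53/0.47 ≈ −1.128. Need ΔY = +$174 billion, so ΔT = ΔY/(−c·k) = −(+$174 billion) × 0.47 / 0.53 ≈ −$154 billion.
The government should cut lump-sum taxes by $154 billion.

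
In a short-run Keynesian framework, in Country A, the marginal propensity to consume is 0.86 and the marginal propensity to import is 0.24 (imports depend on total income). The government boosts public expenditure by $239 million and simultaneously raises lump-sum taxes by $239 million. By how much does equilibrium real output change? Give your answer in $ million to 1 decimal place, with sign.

Expenditure multiplier = 1/(1 − c + m) = 1/(1 − 0.86 + 0.24) = 1/0.38 ≈ 2.632.
ΔG contributes k·ΔG = (+$239 million) / 0.38 ≈ +$628.9 million.
ΔT of +$239 million changes first-round spending by −c·ΔT = −$205.54 million, contributing k·(−c·ΔT) = (−$205.54 million) / 0.38 ≈ −$540.9 million.
Net ΔY = k(ΔG − c·ΔT) = (+$33.46 million) / 0.38 ≈ +$88.1 million.

+$88.1 million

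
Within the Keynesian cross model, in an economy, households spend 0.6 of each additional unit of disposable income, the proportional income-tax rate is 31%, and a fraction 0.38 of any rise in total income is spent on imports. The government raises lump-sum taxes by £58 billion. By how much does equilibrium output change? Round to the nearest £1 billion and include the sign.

A lump-sum tax change of +£58 billion shifts disposable income by −£58 billion; first-round consumption changes by −c × ΔT = −0.6 × (+£58 billion) = −£34.8 billion.
Expenditure multiplier = 1/(1 − c(1−t) + m) = 1/(1 − 0.6×0.69 + 0.38) = 1/0.966 ≈ 1.035.
The tax multiplier is −c × k ≈ −0.621, so ΔY = k × (−c·ΔT) = (−£34.8 billion) / 0.966 ≈ −£36 billion.

−£36 billion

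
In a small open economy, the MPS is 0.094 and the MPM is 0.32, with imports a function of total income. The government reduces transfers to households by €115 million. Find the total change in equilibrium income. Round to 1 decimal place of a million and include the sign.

MPC = 1 − MPS = 1 − 0.094 = 0.906.
The transfer change shifts disposable income by −€115 million, so first-round consumption changes by c·ΔTR = 0.906 × (−€115 million) = −€104.19 million.
Expenditure multiplier = 1/(1 − c + m) = 1/(1 − 0.906 + 0.32) = 1/0.414 ≈ 2.415.
The transfer multiplier is c × k ≈ 2.188, so ΔY = k × (c·ΔTR) = (−€104.19 million) / 0.414 ≈ −€251.7 million.

−€251.7 million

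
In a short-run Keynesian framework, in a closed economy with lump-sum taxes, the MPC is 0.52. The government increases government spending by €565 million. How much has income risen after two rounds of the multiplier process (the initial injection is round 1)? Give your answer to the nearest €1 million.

€859 million

Round 1 adds ΔG = €565 million; each later round is MPC = 0.52 times the previous.
After 2 rounds: 565 + 293.8 = ΔG·(1 − c^2)/(1 − c) = 565 × (1 − 0.2704)/0.48 ≈ €859 million.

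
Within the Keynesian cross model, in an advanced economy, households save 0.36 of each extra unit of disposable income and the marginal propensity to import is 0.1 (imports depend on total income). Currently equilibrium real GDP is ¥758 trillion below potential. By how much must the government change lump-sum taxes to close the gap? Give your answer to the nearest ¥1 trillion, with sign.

−¥545 trillion

MPC = 1 − MPS = 1 − 0.36 = 0.64.
Spending multiplier = 1/(1 − c + m) = 1/(1 − 0.64 + 0.1) = 1/0.46 ≈ 2.174.
Tax multiplier = −c·k = −0.64/0.46 ≈ −1.391. Need ΔY = +¥758 trillion, so ΔT = ΔY/(−c·k) = −(+¥758 trillion) × 0.46 / 0.64 ≈ −¥545 trillion.
The government should cut lump-sum taxes by ¥545 trillion.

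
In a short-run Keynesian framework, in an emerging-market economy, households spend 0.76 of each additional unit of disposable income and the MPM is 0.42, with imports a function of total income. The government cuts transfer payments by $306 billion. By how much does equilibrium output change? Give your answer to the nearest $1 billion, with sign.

−$352 billion

The transfer change shifts disposable income by −$306 billion, so first-round consumption changes by c·ΔTR = 0.76 × (−$306 billion) = −$232.56 billion.
Expenditure multiplier = 1/(1 − c + m) = 1/(1 − 0.76 + 0.42) = 1/0.66 ≈ 1.515.
The transfer multiplier is c × k ≈ 1.152, so ΔY = k × (c·ΔTR) = (−$232.56 billion) / 0.66 ≈ −$352 billion.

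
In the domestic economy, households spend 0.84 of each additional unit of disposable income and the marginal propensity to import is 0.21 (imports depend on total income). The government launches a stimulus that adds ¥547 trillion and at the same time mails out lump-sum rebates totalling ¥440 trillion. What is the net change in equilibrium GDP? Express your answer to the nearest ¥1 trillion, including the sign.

Expenditure multiplier = 1/(1 − c + m) = 1/(1 − 0.84 + 0.21) = 1/0.37 ≈ 2.703.
ΔG contributes k·ΔG = (+¥547 trillion) / 0.37 ≈ +¥1,478.4 trillion.
ΔT of −¥440 trillion changes first-round spending by −c·ΔT = +¥369.6 trillion, contributing k·(−c·ΔT) = (+¥369.6 trillion) / 0.37 ≈ +¥998.9 trillion.
Net ΔY = k(ΔG − c·ΔT) = (+¥916.6 trillion) / 0.37 ≈ +¥2,477 trillion.

+¥2,477 trillion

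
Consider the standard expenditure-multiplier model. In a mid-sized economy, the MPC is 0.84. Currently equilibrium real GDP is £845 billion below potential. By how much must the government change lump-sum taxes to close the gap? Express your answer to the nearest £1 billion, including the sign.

Spending multiplier = 1/(1 − MPC) = 1/(1 − 0.84) = 1/0.16 = 6.25.
Tax multiplier = −c·k = −0.84/0.16 = −5.25. Need ΔY = +£845 billion, so ΔT = ΔY/(−c·k) = −(+£845 billion) × 0.16 / 0.84 ≈ −£161 billion.
The government should cut lump-sum taxes by £161 billion.

−£161 billion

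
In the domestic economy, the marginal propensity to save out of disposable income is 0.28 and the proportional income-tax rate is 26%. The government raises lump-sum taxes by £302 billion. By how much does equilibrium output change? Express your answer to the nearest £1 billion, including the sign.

−£465 billion

MPC = 1 − MPS = 1 − 0.28 = 0.72.
A lump-sum tax change of +£302 billion shifts disposable income by −£302 billion; first-round consumption changes by −c × ΔT = −0.72 × (+£302 billion) = −£217.44 billion.
Expenditure multiplier = 1/(1 − c(1−t)) = 1/(1 − 0.72×0.74) = 1/0.4672 ≈ 2.14.
The tax multiplier is −c × k ≈ −1.541, so ΔY = k × (−c·ΔT) = (−£217.44 billion) / 0.4672 ≈ −£465 billion.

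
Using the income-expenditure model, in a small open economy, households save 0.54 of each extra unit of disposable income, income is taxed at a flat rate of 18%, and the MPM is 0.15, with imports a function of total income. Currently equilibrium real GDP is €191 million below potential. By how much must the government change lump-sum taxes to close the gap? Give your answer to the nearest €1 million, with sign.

−€321 million

MPC = 1 − MPS = 1 − 0.54 = 0.46.
Spending multiplier = 1/(1 − c(1−t) + m) = 1/(1 − 0.46×0.82 + 0.15) = 1/0.7728 ≈ 1.294.
Tax multiplier = −c·k = −0.46/0.7728 ≈ −0.595. Need ΔY = +€191 million, so ΔT = ΔY/(−c·k) = −(+€191 million) × 0.7728 / 0.46 ≈ −€321 million.
The government should cut lump-sum taxes by €321 million.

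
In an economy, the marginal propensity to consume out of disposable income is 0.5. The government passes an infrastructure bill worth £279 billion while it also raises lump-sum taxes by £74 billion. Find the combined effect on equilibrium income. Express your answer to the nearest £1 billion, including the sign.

+£484 billion

Expenditure multiplier = 1/(1 − MPC) = 1/(1 − 0.5) = 1/0.5 = 2.
ΔG contributes k·ΔG = (+£279 billion) / 0.5 = +£558 billion.
ΔT of +£74 billion changes first-round spending by −c·ΔT = −£37 billion, contributing k·(−c·ΔT) = (−£37 billion) / 0.5 = −£74 billion.
Net ΔY = k(ΔG − c·ΔT) = (+£242 billion) / 0.5 = +£484 billion.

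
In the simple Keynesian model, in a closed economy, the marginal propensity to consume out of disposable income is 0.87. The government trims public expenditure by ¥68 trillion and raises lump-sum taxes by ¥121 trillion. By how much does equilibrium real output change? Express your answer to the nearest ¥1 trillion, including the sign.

−¥1,333 trillion

Expenditure multiplier = 1/(1 − MPC) = 1/(1 − 0.87) = 1/0.13 ≈ 7.692.
ΔG contributes k·ΔG = (−¥68 trillion) / 0.13 ≈ −¥523.1 trillion.
ΔT of +¥121 trillion changes first-round spending by −c·ΔT = −¥105.27 trillion, contributing k·(−c·ΔT) = (−¥105.27 trillion) / 0.13 ≈ −¥809.8 trillion.
Net ΔY = k(ΔG − c·ΔT) = (−¥173.27 trillion) / 0.13 ≈ −¥1,333 trillion.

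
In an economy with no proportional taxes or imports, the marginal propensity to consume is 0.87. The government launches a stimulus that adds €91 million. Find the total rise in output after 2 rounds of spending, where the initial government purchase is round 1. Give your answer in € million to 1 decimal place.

€170.2 million

Round 1 adds ΔG = €91 million; each later round is MPC = 0.87 times the previous.
After 2 rounds: 91 + 79.17 = ΔG·(1 − c^2)/(1 − c) = 91 × (1 − 0.7569)/0.13 ≈ €170.2 million.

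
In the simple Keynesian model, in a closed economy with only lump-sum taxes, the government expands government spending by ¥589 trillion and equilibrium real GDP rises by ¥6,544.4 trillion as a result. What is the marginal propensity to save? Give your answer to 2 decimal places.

Implied spending multiplier k = ΔY/ΔG = 6,544.4/589 ≈ 11.111.
Since k = 1/(1 − MPC), MPC = 1 − 1/k = 1 − ΔG/ΔY = 1 − 589/6,544.4 ≈ 0.91.
MPS = 1 − MPC = 0.09.

0.09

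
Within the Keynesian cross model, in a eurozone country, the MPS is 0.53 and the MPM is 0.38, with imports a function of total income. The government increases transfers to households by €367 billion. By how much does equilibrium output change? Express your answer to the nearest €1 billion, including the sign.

MPC = 1 − MPS = 1 − 0.53 = 0.47.
The transfer change shifts disposable income by +€367 billion, so first-round consumption changes by c·ΔTR = 0.47 × (+€367 billion) = +€172.49 billion.
Expenditure multiplier = 1/(1 − c + m) = 1/(1 − 0.47 + 0.38) = 1/0.91 ≈ 1.099.
The transfer multiplier is c × k ≈ 0.516, so ΔY = k × (c·ΔTR) = (+€172.49 billion) / 0.91 ≈ +€190 billion.

+€190 billion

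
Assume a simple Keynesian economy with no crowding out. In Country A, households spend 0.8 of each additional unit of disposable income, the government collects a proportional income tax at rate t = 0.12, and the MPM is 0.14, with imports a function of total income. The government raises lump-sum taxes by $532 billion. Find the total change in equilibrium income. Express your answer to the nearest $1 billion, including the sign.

−$976 billion

A lump-sum tax change of +$532 billion shifts disposable income by −$532 billion; first-round consumption changes by −c × ΔT = −0.8 × (+$532 billion) = −$425.6 billion.
Expenditure multiplier = 1/(1 − c(1−t) + m) = 1/(1 − 0.8×0.88 + 0.14) = 1/0.436 ≈ 2.294.
The tax multiplier is −c × k ≈ −1.835, so ΔY = k × (−c·ΔT) = (−$425.6 billion) / 0.436 ≈ −$976 billion.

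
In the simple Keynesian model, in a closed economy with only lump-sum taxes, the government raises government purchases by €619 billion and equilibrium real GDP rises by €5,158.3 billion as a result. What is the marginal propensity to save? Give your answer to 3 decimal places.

Implied spending multiplier k = ΔY/ΔG = 5,158.3/619 ≈ 8.3333.
Since k = 1/(1 − MPC), MPC = 1 − 1/k = 1 − ΔG/ΔY = 1 − 619/5,158.3 ≈ 0.880.
MPS = 1 − MPC = 0.120.

0.120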